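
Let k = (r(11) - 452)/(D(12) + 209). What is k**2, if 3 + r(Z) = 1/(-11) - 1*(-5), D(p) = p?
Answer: 24512401/5909761 ≈ 4.1478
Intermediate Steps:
r(Z) = 21/11 (r(Z) = -3 + (1/(-11) - 1*(-5)) = -3 + (-1/11 + 5) = -3 + 54/11 = 21/11)
k = -4951/2431 (k = (21/11 - 452)/(12 + 209) = -4951/11/221 = -4951/11*1/221 = -4951/2431 ≈ -2.0366)
k**2 = (-4951/2431)**2 = 24512401/5909761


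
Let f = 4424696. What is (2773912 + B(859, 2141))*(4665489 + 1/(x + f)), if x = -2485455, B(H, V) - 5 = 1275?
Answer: 25108570583384089200/1939241 ≈ 1.2948e+13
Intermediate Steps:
B(H, V) = 1280 (B(H, V) = 5 + 1275 = 1280)
(2773912 + B(859, 2141))*(4665489 + 1/(x + f)) = (2773912 + 1280)*(4665489 + 1/(-2485455 + 4424696)) = 2775192*(4665489 + 1/1939241) = 2775192*(9047507553850/1939241) = 25108570583384089200/1939241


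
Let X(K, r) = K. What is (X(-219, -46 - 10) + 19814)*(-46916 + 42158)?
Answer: -93233010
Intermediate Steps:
(X(-219, -46 - 10) + 19814)*(-46916 + 42158) = (-219 + 19814)*(-46916 + 42158) = 19595*(-4758) = -93233010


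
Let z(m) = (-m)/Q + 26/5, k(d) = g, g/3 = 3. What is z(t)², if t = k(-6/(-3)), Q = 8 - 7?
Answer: 361/25 ≈ 14.440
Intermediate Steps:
Q = 1
g = 9 (g = 3*3 = 9)
k(d) = 9
t = 9
z(m) = 26/5 - m (z(m) = -m/1 + 26/5 = -m*1 + 26*(⅕) = -m + 26/5 = 26/5 - m)
z(t)² = (26/5 - 1*9)² = (26/5 - 9)² = (-19/5)² = 361/25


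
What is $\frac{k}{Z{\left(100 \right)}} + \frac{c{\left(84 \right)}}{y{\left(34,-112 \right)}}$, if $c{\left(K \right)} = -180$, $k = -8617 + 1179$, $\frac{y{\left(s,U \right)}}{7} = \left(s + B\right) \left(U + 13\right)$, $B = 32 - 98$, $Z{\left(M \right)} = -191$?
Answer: $\frac{4580853}{117656} \approx 38.934$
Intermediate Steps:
$B = -66$
$y{\left(s,U \right)} = 7 \left(-66 + s\right) \left(13 + U\right)$ ($y{\left(s,U \right)} = 7 \left(s - 66\right) \left(U + 13\right) = 7 \left(-66 + s\right) \left(13 + U\right)$)
$k = -7438$
$\frac{k}{Z{\left(100 \right)}} + \frac{c{\left(84 \right)}}{y{\left(34,-112 \right)}} = - \frac{7438}{-191} - \frac{180}{-6006 - -51744 + 91 \cdot 34 + 7 \left(-112\right) 34} = \left(-7438\right) \left(- \frac{1}{191}\right) - \frac{180}{-6006 + 51744 + 3094 - 26656} = \frac{7438}{191} - \frac{180}{22176} = \frac{7438}{191} - \frac{5}{616} = \frac{4580853}{117656}$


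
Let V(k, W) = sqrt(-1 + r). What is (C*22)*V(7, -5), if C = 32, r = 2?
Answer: 704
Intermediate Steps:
V(k, W) = 1 (V(k, W) = sqrt(-1 + 2) = sqrt(1) = 1)
(C*22)*V(7, -5) = (32*22)*1 = 704*1 = 704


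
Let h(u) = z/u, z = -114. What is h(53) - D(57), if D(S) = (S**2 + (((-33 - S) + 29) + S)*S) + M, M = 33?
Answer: -161976/53 ≈ -3056.2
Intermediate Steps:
h(u) = -114/u
D(S) = 33 + S**2 - 4*S (D(S) = (S**2 + (((-33 - S) + 29) + S)*S) + 33 = (S**2 + ((-4 - S) + S)*S) + 33 = (S**2 - 4*S) + 33 = 33 + S**2 - 4*S)
h(53) - D(57) = -114/53 - (33 + 57**2 - 4*57) = -114*1/53 - (33 + 3249 - 228) = -114/53 - 1*3054 = -114/53 - 3054 = -161976/53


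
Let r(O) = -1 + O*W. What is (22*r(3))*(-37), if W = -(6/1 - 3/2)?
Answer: 11803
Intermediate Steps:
W = -9/2 (W = -(6*1 - 3*½) = -(6 - 3/2) = -1*9/2 = -9/2 ≈ -4.5000)
r(O) = -1 - 9*O/2 (r(O) = -1 + O*(-9/2) = -1 - 9*O/2)
(22*r(3))*(-37) = (22*(-1 - 9/2*3))*(-37) = (22*(-1 - 27/2))*(-37) = (22*(-29/2))*(-37) = -319*(-37) = 11803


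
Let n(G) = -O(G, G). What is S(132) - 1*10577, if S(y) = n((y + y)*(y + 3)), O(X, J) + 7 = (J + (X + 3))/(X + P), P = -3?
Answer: -125584791/11879 ≈ -10572.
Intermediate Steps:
O(X, J) = -7 + (3 + J + X)/(-3 + X) (O(X, J) = -7 + (J + (X + 3))/(X - 3) = -7 + (J + (3 + X))/(-3 + X) = -7 + (3 + J + X)/(-3 + X))
n(G) = -(24 - 5*G)/(-3 + G) (n(G) = -(24 + G - 6*G)/(-3 + G) = -(24 - 5*G)/(-3 + G))
S(y) = (-24 + 10*y*(3 + y))/(-3 + 2*y*(3 + y)) (S(y) = (-24 + 5*((y + y)*(y + 3)))/(-3 + (y + y)*(y + 3)) = (-24 + 5*((2*y)*(3 + y)))/(-3 + (2*y)*(3 + y)) = (-24 + 5*(2*y*(3 + y)))/(-3 + 2*y*(3 + y)) = (-24 + 10*y*(3 + y))/(-3 + 2*y*(3 + y)))
S(132) - 1*10577 = 2*(-12 + 5*132*(3 + 132))/(-3 + 2*132*(3 + 132)) - 1*10577 = 2*(-12 + 5*132*135)/(-3 + 2*132*135) - 10577 = 2*(-12 + 89100)/(-3 + 35640) - 10577 = 2*89088/35637 - 10577 = 2*(1/35637)*89088 - 10577 = 59392/11879 - 10577 = -125584791/11879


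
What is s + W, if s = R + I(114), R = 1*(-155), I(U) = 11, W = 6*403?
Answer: 2274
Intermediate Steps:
W = 2418
R = -155
s = -144 (s = -155 + 11 = -144)
s + W = -144 + 2418 = 2274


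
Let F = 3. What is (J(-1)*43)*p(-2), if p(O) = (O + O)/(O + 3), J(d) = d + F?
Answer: -344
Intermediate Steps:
J(d) = 3 + d (J(d) = d + 3 = 3 + d)
p(O) = 2*O/(3 + O) (p(O) = (2*O)/(3 + O) = 2*O/(3 + O))
(J(-1)*43)*p(-2) = ((3 - 1)*43)*(2*(-2)/(3 - 2)) = (2*43)*(2*(-2)/1) = 86*(2*(-2)*1) = 86*(-4) = -344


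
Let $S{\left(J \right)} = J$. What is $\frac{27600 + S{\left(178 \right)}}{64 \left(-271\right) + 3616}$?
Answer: $- \frac{13889}{6864} \approx -2.0235$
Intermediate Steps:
$\frac{27600 + S{\left(178 \right)}}{64 \left(-271\right) + 3616} = \frac{27600 + 178}{64 \left(-271\right) + 3616} = \frac{27778}{-17344 + 3616} = \frac{27778}{-13728} = 27778 \left(- \frac{1}{13728}\right) = - \frac{13889}{6864}$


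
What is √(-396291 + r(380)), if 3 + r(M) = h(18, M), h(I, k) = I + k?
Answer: 2*I*√98974 ≈ 629.2*I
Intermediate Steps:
r(M) = 15 + M (r(M) = -3 + (18 + M) = 15 + M)
√(-396291 + r(380)) = √(-396291 + (15 + 380)) = √(-396291 + 395) = √(-395896) = 2*I*√98974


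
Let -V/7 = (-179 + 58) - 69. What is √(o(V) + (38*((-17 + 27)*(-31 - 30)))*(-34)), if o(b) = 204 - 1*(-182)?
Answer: √788506 ≈ 887.98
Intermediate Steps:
V = 1330 (V = -7*((-179 + 58) - 69) = -7*(-121 - 69) = -7*(-190) = 1330)
o(b) = 386 (o(b) = 204 + 182 = 386)
√(o(V) + (38*((-17 + 27)*(-31 - 30)))*(-34)) = √(386 + (38*((-17 + 27)*(-31 - 30)))*(-34)) = √(386 + (38*(10*(-61)))*(-34)) = √(386 + (38*(-610))*(-34)) = √(386 - 23180*(-34)) = √(386 + 788120) = √788506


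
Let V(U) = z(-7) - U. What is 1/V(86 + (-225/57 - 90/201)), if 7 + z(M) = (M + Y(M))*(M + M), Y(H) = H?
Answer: 1273/136714 ≈ 0.0093114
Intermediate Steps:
z(M) = -7 + 4*M² (z(M) = -7 + (M + M)*(M + M) = -7 + (2*M)*(2*M) = -7 + 4*M²)
V(U) = 189 - U (V(U) = (-7 + 4*(-7)²) - U = (-7 + 4*49) - U = (-7 + 196) - U = 189 - U)
1/V(86 + (-225/57 - 90/201)) = 1/(189 - (86 + (-225/57 - 90/201))) = 1/(189 - (86 + (-225*1/57 - 90*1/201))) = 1/(189 - (86 + (-75/19 - 30/67))) = 1/(189 - (86 - 5595/1273)) = 1/(189 - 1*103883/1273) = 1/(189 - 103883/1273) = 1/(136714/1273) = 1273/136714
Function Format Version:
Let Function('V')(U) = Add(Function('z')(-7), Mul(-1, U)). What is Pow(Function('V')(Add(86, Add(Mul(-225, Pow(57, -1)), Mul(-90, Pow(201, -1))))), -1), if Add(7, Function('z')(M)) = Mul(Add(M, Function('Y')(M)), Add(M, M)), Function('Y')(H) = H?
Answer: Rational(1273, 136714) ≈ 0.0093114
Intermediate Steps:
Function('z')(M) = Add(-7, Mul(4, Pow(M, 2))) (Function('z')(M) = Add(-7, Mul(Add(M, M), Add(M, M))) = Add(-7, Mul(Mul(2, M), Mul(2, M))) = Add(-7, Mul(4, Pow(M, 2))))
Function('V')(U) = Add(189, Mul(-1, U)) (Function('V')(U) = Add(Add(-7, Mul(4, Pow(-7, 2))), Mul(-1, U)) = Add(Add(-7, Mul(4, 49)), Mul(-1, U)) = Add(Add(-7, 196), Mul(-1, U)) = Add(189, Mul(-1, U)))
Pow(Function('V')(Add(86, Add(Mul(-225, Pow(57, -1)), Mul(-90, Pow(201, -1))))), -1) = Pow(Add(189, Mul(-1, Add(86, Add(Mul(-225, Pow(57, -1)), Mul(-90, Pow(201, -1)))))), -1) = Pow(Add(189, Mul(-1, Add(86, Add(Mul(-225, Rational(1, 57)), Mul(-90, Rational(1, 201)))))), -1) = Pow(Add(189, Mul(-1, Add(86, Add(Rational(-75, 19), Rational(-30, 67))))), -1) = Pow(Add(189, Mul(-1, Add(86, Rational(-5595, 1273)))), -1) = Pow(Add(189, Mul(-1, Rational(103883, 1273))), -1) = Pow(Add(189, Rational(-103883, 1273)), -1) = Pow(Rational(136714, 1273), -1) = Rational(1273, 136714)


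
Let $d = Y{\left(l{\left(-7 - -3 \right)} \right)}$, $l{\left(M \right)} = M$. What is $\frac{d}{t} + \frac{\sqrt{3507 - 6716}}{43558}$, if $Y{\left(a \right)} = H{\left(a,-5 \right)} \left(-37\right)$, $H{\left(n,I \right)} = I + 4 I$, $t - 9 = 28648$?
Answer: $\frac{925}{28657} + \frac{i \sqrt{3209}}{43558} \approx 0.032278 + 0.0013005 i$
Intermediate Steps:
$t = 28657$ ($t = 9 + 28648 = 28657$)
$H{\left(n,I \right)} = 5 I$
$Y{\left(a \right)} = 925$ ($Y{\left(a \right)} = 5 \left(-5\right) \left(-37\right) = \left(-25\right) \left(-37\right) = 925$)
$d = 925$
$\frac{d}{t} + \frac{\sqrt{3507 - 6716}}{43558} = \frac{925}{28657} + \frac{\sqrt{3507 - 6716}}{43558} = 925 \cdot \frac{1}{28657} + \sqrt{-3209} \cdot \frac{1}{43558} = \frac{925}{28657} + i \sqrt{3209} \cdot \frac{1}{43558} = \frac{925}{28657} + \frac{i \sqrt{3209}}{43558}$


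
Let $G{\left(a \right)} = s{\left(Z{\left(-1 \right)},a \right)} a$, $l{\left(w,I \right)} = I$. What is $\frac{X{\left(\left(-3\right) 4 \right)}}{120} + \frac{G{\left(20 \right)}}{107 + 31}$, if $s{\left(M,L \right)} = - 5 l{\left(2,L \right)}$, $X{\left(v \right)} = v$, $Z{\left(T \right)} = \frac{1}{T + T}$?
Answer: $- \frac{10069}{690} \approx -14.593$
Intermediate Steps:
$Z{\left(T \right)} = \frac{1}{2 T}$
$s{\left(M,L \right)} = - 5 L$
$G{\left(a \right)} = - 5 a^{2}$ ($G{\left(a \right)} = - 5 a a = - 5 a^{2}$)
$\frac{X{\left(\left(-3\right) 4 \right)}}{120} + \frac{G{\left(20 \right)}}{107 + 31} = \frac{\left(-3\right) 4}{120} + \frac{\left(-5\right) 20^{2}}{107 + 31} = \left(-12\right) \frac{1}{120} + \frac{\left(-5\right) 400}{138} = - \frac{1}{10} - \frac{1000}{69} = - \frac{10069}{690}$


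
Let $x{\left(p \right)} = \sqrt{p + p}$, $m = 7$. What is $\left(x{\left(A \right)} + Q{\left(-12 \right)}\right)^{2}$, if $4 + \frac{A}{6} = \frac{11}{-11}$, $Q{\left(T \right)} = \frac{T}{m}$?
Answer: $- \frac{2796}{49} - \frac{48 i \sqrt{15}}{7} \approx -57.061 - 26.558 i$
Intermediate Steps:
$Q{\left(T \right)} = \frac{T}{7}$
$A = -30$ ($A = -24 + 6 \frac{11}{-11} = -24 + 6 \cdot 11 \left(- \frac{1}{11}\right) = -24 + 6 \left(-1\right) = -24 - 6 = -30$)
$x{\left(p \right)} = \sqrt{2} \sqrt{p}$ ($x{\left(p \right)} = \sqrt{2 p} = \sqrt{2} \sqrt{p}$)
$\left(x{\left(A \right)} + Q{\left(-12 \right)}\right)^{2} = \left(\sqrt{2} \sqrt{-30} + \frac{1}{7} \left(-12\right)\right)^{2} = \left(\sqrt{2} i \sqrt{30} - \frac{12}{7}\right)^{2} = \left(2 i \sqrt{15} - \frac{12}{7}\right)^{2} = \left(- \frac{12}{7} + 2 i \sqrt{15}\right)^{2}$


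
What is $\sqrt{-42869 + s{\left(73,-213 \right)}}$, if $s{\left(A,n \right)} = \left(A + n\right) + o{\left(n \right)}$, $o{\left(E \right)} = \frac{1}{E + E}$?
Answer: $\frac{7 i \sqrt{159287790}}{426} \approx 207.39 i$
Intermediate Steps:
$o{\left(E \right)} = \frac{1}{2 E}$
$s{\left(A,n \right)} = A + n + \frac{1}{2 n}$ ($s{\left(A,n \right)} = \left(A + n\right) + \frac{1}{2 n} = A + n + \frac{1}{2 n}$)
$\sqrt{-42869 + s{\left(73,-213 \right)}} = \sqrt{-42869 + \left(73 - 213 + \frac{1}{2 \left(-213\right)}\right)} = \sqrt{-42869 + \left(73 - 213 + \frac{1}{2} \left(- \frac{1}{213}\right)\right)} = \sqrt{-42869 - \frac{59641}{426}} = \sqrt{- \frac{18321835}{426}} = \frac{7 i \sqrt{159287790}}{426}$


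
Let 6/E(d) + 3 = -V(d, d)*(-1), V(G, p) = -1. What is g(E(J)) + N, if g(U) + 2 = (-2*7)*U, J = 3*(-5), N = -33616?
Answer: -33597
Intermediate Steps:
J = -15
E(d) = -3/2 (E(d) = 6/(-3 - 1*(-1)*(-1)) = 6/(-3 + 1*(-1)) = 6/(-3 - 1) = 6/(-4) = 6*(-¼) = -3/2)
g(U) = -2 - 14*U (g(U) = -2 + (-2*7)*U = -2 - 14*U)
g(E(J)) + N = (-2 - 14*(-3/2)) - 33616 = (-2 + 21) - 33616 = 19 - 33616 = -33597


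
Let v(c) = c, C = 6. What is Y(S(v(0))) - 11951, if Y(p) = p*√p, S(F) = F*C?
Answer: -11951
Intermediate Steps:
S(F) = 6*F (S(F) = F*6 = 6*F)
Y(p) = p^(3/2)
Y(S(v(0))) - 11951 = (6*0)^(3/2) - 11951 = 0^(3/2) - 11951 = 0 - 11951 = -11951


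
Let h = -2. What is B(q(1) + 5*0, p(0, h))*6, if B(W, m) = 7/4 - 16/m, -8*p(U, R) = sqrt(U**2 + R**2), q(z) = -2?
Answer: 789/2 ≈ 394.50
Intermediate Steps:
p(U, R) = -sqrt(R**2 + U**2)/8 (p(U, R) = -sqrt(U**2 + R**2)/8 = -sqrt(R**2 + U**2)/8)
B(W, m) = 7/4 - 16/m (B(W, m) = 7*(1/4) - 16/m = 7/4 - 16/m)
B(q(1) + 5*0, p(0, h))*6 = (7/4 - 16*(-8/sqrt((-2)**2 + 0**2)))*6 = (7/4 - 16*(-8/sqrt(4 + 0)))*6 = (7/4 - 16/((-sqrt(4)/8)))*6 = (7/4 - 16/((-1/8*2)))*6 = (7/4 - 16/(-1/4))*6 = (7/4 - 16*(-4))*6 = (7/4 + 64)*6 = (263/4)*6 = 789/2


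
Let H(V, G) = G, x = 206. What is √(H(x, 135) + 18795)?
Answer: √18930 ≈ 137.59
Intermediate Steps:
√(H(x, 135) + 18795) = √(135 + 18795) = √18930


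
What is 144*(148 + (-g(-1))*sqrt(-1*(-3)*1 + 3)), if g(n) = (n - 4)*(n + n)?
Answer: 21312 - 1440*sqrt(6) ≈ 17785.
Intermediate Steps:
g(n) = 2*n*(-4 + n) (g(n) = (-4 + n)*(2*n) = 2*n*(-4 + n))
144*(148 + (-g(-1))*sqrt(-1*(-3)*1 + 3)) = 144*(148 + (-2*(-1)*(-4 - 1))*sqrt(-1*(-3)*1 + 3)) = 144*(148 + (-2*(-1)*(-5))*sqrt(3*1 + 3)) = 144*(148 + (-1*10)*sqrt(3 + 3)) = 144*(148 - 10*sqrt(6)) = 21312 - 1440*sqrt(6)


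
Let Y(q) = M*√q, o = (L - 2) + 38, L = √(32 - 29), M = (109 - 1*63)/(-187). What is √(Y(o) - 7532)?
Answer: √(-263386508 - 8602*√(36 + √3))/187 ≈ 86.796*I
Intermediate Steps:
M = -46/187 (M = (109 - 63)*(-1/187) = 46*(-1/187) = -46/187 ≈ -0.24599)
L = √3 ≈ 1.7320
o = 36 + √3 (o = (√3 - 2) + 38 = (-2 + √3) + 38 = 36 + √3 ≈ 37.732)
Y(q) = -46*√q/187
√(Y(o) - 7532) = √(-46*√(36 + √3)/187 - 7532) = √(-7532 - 46*√(36 + √3)/187)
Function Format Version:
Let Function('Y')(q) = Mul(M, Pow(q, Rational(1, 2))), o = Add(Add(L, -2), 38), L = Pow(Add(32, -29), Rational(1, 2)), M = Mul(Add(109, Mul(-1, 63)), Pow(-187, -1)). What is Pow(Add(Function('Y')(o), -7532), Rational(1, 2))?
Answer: Mul(Rational(1, 187), Pow(Add(-263386508, Mul(-8602, Pow(Add(36, Pow(3, Rational(1, 2))), Rational(1, 2)))), Rational(1, 2))) ≈ Mul(86.796, I)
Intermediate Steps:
M = Rational(-46, 187) (M = Mul(Add(109, -63), Rational(-1, 187)) = Mul(46, Rational(-1, 187)) = Rational(-46, 187) ≈ -0.24599)
L = Pow(3, Rational(1, 2)) ≈ 1.7320
o = Add(36, Pow(3, Rational(1, 2))) (o = Add(Add(Pow(3, Rational(1, 2)), -2), 38) = Add(Add(-2, Pow(3, Rational(1, 2))), 38) = Add(36, Pow(3, Rational(1, 2))) ≈ 37.732)
Function('Y')(q) = Mul(Rational(-46, 187), Pow(q, Rational(1, 2)))
Pow(Add(Function('Y')(o), -7532), Rational(1, 2)) = Pow(Add(Mul(Rational(-46, 187), Pow(Add(36, Pow(3, Rational(1, 2))), Rational(1, 2))), -7532), Rational(1, 2)) = Pow(Add(-7532, Mul(Rational(-46, 187), Pow(Add(36, Pow(3, Rational(1, 2))), Rational(1, 2)))), Rational(1, 2))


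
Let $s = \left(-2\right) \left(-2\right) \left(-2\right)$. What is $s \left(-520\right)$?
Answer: $4160$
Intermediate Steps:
$s = -8$ ($s = 4 \left(-2\right) = -8$)
$s \left(-520\right) = \left(-8\right) \left(-520\right) = 4160$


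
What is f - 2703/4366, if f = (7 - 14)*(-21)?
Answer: 639099/4366 ≈ 146.38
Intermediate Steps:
f = 147 (f = -7*(-21) = 147)
f - 2703/4366 = 147 - 2703/4366 = 639099/4366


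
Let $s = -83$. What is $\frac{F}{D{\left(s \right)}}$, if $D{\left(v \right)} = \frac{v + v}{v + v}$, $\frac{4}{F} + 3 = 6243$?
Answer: $\frac{1}{1560} \approx 0.00064103$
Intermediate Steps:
$F = \frac{1}{1560}$ ($F = \frac{4}{-3 + 6243} = \frac{4}{6240} = 4 \cdot \frac{1}{6240} = \frac{1}{1560} \approx 0.00064103$)
$D{\left(v \right)} = 1$ ($D{\left(v \right)} = \frac{2 v}{2 v} = 2 v \frac{1}{2 v} = 1$)
$\frac{F}{D{\left(s \right)}} = \frac{1}{1560 \cdot 1} = \frac{1}{1560} \cdot 1 = \frac{1}{1560}$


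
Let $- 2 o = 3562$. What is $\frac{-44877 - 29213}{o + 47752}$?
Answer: $- \frac{74090}{45971} \approx -1.6117$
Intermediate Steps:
$o = -1781$ ($o = \left(- \frac{1}{2}\right) 3562 = -1781$)
$\frac{-44877 - 29213}{o + 47752} = \frac{-44877 - 29213}{-1781 + 47752} = - \frac{74090}{45971}$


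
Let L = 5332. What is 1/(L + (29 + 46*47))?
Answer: 1/7523 ≈ 0.00013293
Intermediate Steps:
1/(L + (29 + 46*47)) = 1/(5332 + (29 + 46*47)) = 1/(5332 + (29 + 2162)) = 1/(5332 + 2191) = 1/7523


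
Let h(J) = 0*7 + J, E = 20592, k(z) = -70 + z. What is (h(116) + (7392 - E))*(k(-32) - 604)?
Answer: 9237304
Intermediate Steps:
h(J) = J (h(J) = 0 + J = J)
(h(116) + (7392 - E))*(k(-32) - 604) = (116 + (7392 - 1*20592))*((-70 - 32) - 604) = (116 + (7392 - 20592))*(-102 - 604) = (116 - 13200)*(-706) = -13084*(-706) = 9237304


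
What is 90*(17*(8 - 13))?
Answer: -7650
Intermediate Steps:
90*(17*(8 - 13)) = 90*(17*(-5)) = 90*(-85) = -7650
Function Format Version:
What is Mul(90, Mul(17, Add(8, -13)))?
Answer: -7650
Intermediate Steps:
Mul(90, Mul(17, Add(8, -13))) = Mul(90, Mul(17, -5)) = Mul(90, -85) = -7650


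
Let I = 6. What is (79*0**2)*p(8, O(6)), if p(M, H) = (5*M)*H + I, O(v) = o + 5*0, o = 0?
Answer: 0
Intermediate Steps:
O(v) = 0 (O(v) = 0 + 5*0 = 0 + 0 = 0)
p(M, H) = 6 + 5*H*M (p(M, H) = (5*M)*H + 6 = 5*H*M + 6 = 6 + 5*H*M)
(79*0**2)*p(8, O(6)) = (79*0**2)*(6 + 5*0*8) = (79*0)*(6 + 0) = 0*6 = 0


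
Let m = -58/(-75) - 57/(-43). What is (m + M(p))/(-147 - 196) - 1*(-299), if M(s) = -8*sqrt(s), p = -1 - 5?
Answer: 47248508/158025 + 8*I*sqrt(6)/343 ≈ 298.99 + 0.057131*I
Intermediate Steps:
p = -6
m = 6769/3225 (m = -58*(-1/75) - 57*(-1/43) = 58/75 + 57/43 = 6769/3225 ≈ 2.0989)
(m + M(p))/(-147 - 196) - 1*(-299) = (6769/3225 - 8*I*sqrt(6))/(-147 - 196) - 1*(-299) = (6769/3225 - 8*I*sqrt(6))/(-343) + 299 = (6769/3225 - 8*I*sqrt(6))*(-1/343) + 299 = (-967/158025 + 8*I*sqrt(6)/343) + 299 = 47248508/158025 + 8*I*sqrt(6)/343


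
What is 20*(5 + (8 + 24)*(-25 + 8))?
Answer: -10780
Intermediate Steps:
20*(5 + (8 + 24)*(-25 + 8)) = 20*(5 + 32*(-17)) = 20*(5 - 544) = 20*(-539) = -10780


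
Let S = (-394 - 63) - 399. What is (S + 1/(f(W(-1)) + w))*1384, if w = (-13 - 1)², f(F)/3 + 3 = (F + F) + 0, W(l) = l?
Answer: -214430040/181 ≈ -1.1847e+6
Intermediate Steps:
f(F) = -9 + 6*F (f(F) = -9 + 3*((F + F) + 0) = -9 + 3*(2*F + 0) = -9 + 3*(2*F) = -9 + 6*F)
S = -856 (S = -457 - 399 = -856)
w = 196 (w = (-14)² = 196)
(S + 1/(f(W(-1)) + w))*1384 = (-856 + 1/((-9 + 6*(-1)) + 196))*1384 = (-856 + 1/((-9 - 6) + 196))*1384 = (-856 + 1/(-15 + 196))*1384 = (-856 + 1/181)*1384 = -154935/181*1384 = -214430040/181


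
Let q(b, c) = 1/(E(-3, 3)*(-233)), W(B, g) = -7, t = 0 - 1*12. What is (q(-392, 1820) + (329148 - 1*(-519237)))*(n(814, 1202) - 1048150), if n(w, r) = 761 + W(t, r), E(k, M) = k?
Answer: -207042648271312/233 ≈ -8.8859e+11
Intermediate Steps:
t = -12 (t = 0 - 12 = -12)
q(b, c) = 1/699 (q(b, c) = 1/(-3*(-233)) = 1/699)
n(w, r) = 754 (n(w, r) = 761 - 7 = 754)
(q(-392, 1820) + (329148 - 1*(-519237)))*(n(814, 1202) - 1048150) = (1/699 + (329148 - 1*(-519237)))*(754 - 1048150) = (1/699 + (329148 + 519237))*(-1047396) = (1/699 + 848385)*(-1047396) = (593021116/699)*(-1047396) = -207042648271312/233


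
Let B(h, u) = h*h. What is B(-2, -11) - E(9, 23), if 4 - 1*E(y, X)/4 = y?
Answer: 24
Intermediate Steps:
E(y, X) = 16 - 4*y
B(h, u) = h²
B(-2, -11) - E(9, 23) = (-2)² - (16 - 4*9) = 4 - (16 - 36) = 4 - 1*(-20) = 4 + 20 = 24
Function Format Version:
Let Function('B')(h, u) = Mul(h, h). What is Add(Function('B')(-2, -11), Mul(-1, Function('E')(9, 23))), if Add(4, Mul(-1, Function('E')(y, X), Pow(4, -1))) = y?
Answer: 24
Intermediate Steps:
Function('E')(y, X) = Add(16, Mul(-4, y))
Function('B')(h, u) = Pow(h, 2)
Add(Function('B')(-2, -11), Mul(-1, Function('E')(9, 23))) = Add(Pow(-2, 2), Mul(-1, Add(16, Mul(-4, 9)))) = Add(4, Mul(-1, Add(16, -36))) = Add(4, Mul(-1, -20)) = Add(4, 20) = 24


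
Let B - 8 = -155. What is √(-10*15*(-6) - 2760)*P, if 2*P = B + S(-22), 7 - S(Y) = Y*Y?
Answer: -624*I*√465 ≈ -13456.0*I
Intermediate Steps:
B = -147 (B = 8 - 155 = -147)
S(Y) = 7 - Y² (S(Y) = 7 - Y*Y = 7 - Y²)
P = -312 (P = (-147 + (7 - 1*(-22)²))/2 = (-147 + (7 - 1*484))/2 = (-147 + (7 - 484))/2 = (-147 - 477)/2 = (½)*(-624) = -312)
√(-10*15*(-6) - 2760)*P = √(-10*15*(-6) - 2760)*(-312) = √(-150*(-6) - 2760)*(-312) = √(900 - 2760)*(-312) = √(-1860)*(-312) = (2*I*√465)*(-312) = -624*I*√465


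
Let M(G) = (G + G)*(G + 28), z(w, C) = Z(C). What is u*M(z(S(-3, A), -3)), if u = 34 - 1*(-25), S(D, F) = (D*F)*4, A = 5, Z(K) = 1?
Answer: 3422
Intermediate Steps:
S(D, F) = 4*D*F
z(w, C) = 1
M(G) = 2*G*(28 + G) (M(G) = (2*G)*(28 + G) = 2*G*(28 + G))
u = 59 (u = 34 + 25 = 59)
u*M(z(S(-3, A), -3)) = 59*(2*1*(28 + 1)) = 59*(2*1*29) = 59*58 = 3422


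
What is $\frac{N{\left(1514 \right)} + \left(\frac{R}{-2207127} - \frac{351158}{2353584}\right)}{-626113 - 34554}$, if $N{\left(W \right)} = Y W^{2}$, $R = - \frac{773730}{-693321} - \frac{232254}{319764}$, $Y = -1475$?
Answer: $\frac{18026481566016202293911930383583}{3522490355337041828434271304} \approx 5117.5$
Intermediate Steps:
$R = \frac{4799134677}{12316616458}$ ($R = \left(-773730\right) \left(- \frac{1}{693321}\right) - \frac{38709}{53294} = \frac{257910}{231107} - \frac{38709}{53294} = \frac{4799134677}{12316616458} \approx 0.38965$)
$N{\left(W \right)} = - 1475 W^{2}$
$\frac{N{\left(1514 \right)} + \left(\frac{R}{-2207127} - \frac{351158}{2353584}\right)}{-626113 - 34554} = \frac{- 1475 \cdot 1514^{2} + \left(\frac{4799134677}{12316616458 \left(-2207127\right)} - \frac{351158}{2353584}\right)}{-626113 - 34554} = \frac{\left(-1475\right) 2292196 + \left(\frac{4799134677}{12316616458} \left(- \frac{1}{2207127}\right) - \frac{175579}{1176792}\right)}{-660667} = \left(-3380989100 - \frac{795500717807264424383}{5331718332135617229912}\right) \left(- \frac{1}{660667}\right) = \left(- \frac{18026481566016202293911930383583}{5331718332135617229912}\right) \left(- \frac{1}{660667}\right) = \frac{18026481566016202293911930383583}{3522490355337041828434271304}$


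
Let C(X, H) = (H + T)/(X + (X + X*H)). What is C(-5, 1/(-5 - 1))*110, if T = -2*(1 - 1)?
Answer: 2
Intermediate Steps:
T = 0 (T = -2*0 = 0)
C(X, H) = H/(2*X + H*X) (C(X, H) = (H + 0)/(X + (X + X*H)) = H/(X + (X + H*X)) = H/(2*X + H*X))
C(-5, 1/(-5 - 1))*110 = (1/(-5 - 1*(-5)*(2 + 1/(-5 - 1))))*110 = (-⅕/(-6*(2 + 1/(-6))))*110 = -⅙*(-⅕)/(2 - ⅙)*110 = -⅙*(-⅕)/11/6*110 = -⅙*(-⅕)*6/11*110 = (1/55)*110 = 2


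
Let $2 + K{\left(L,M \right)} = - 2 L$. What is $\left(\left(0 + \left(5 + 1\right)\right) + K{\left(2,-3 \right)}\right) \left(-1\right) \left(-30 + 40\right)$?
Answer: $0$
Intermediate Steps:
$K{\left(L,M \right)} = -2 - 2 L$
$\left(\left(0 + \left(5 + 1\right)\right) + K{\left(2,-3 \right)}\right) \left(-1\right) \left(-30 + 40\right) = \left(\left(0 + \left(5 + 1\right)\right) - 6\right) \left(-1\right) \left(-30 + 40\right) = \left(\left(0 + 6\right) - 6\right) \left(-1\right) 10 = \left(6 - 6\right) \left(-1\right) 10 = 0 \left(-1\right) 10 = 0 \cdot 10 = 0$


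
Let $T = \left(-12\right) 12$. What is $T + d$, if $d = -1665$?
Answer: $-1809$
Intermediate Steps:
$T = -144$
$T + d = -144 - 1665 = -1809$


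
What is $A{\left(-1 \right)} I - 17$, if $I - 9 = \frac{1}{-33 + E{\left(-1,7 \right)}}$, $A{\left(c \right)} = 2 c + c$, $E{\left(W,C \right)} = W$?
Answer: $- \frac{1493}{34} \approx -43.912$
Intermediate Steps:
$A{\left(c \right)} = 3 c$
$I = \frac{305}{34}$ ($I = 9 + \frac{1}{-33 - 1} = 9 + \frac{1}{-34} = 9 - \frac{1}{34} = \frac{305}{34} \approx 8.9706$)
$A{\left(-1 \right)} I - 17 = 3 \left(-1\right) \frac{305}{34} - 17 = \left(-3\right) \frac{305}{34} - 17 = - \frac{915}{34} - 17 = - \frac{1493}{34}$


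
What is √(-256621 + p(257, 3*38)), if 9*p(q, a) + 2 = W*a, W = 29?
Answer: I*√2306285/3 ≈ 506.22*I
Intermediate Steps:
p(q, a) = -2/9 + 29*a/9 (p(q, a) = -2/9 + (29*a)/9 = -2/9 + 29*a/9)
√(-256621 + p(257, 3*38)) = √(-256621 + (-2/9 + 29*(3*38)/9)) = √(-256621 + (-2/9 + (29/9)*114)) = √(-256621 + (-2/9 + 1102/3)) = √(-256621 + 3304/9) = √(-2306285/9) = I*√2306285/3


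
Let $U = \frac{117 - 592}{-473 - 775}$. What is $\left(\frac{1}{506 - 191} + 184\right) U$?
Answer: $\frac{5506295}{78624} \approx 70.033$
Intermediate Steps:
$U = \frac{475}{1248}$ ($U = - \frac{475}{-473 - 775} = - \frac{475}{-1248} = \left(-475\right) \left(- \frac{1}{1248}\right) = \frac{475}{1248} \approx 0.38061$)
$\left(\frac{1}{506 - 191} + 184\right) U = \left(\frac{1}{506 - 191} + 184\right) \frac{475}{1248} = \left(\frac{1}{315} + 184\right) \frac{475}{1248} = \frac{57961}{315} \cdot \frac{475}{1248} = \frac{5506295}{78624}$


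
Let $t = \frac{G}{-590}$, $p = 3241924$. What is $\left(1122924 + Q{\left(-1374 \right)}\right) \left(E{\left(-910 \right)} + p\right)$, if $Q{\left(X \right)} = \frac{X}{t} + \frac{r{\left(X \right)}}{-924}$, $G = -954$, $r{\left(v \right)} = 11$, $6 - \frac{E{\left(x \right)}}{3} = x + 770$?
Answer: $\frac{8098568369702215}{2226} \approx 3.6382 \cdot 10^{12}$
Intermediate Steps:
$E{\left(x \right)} = -2292 - 3 x$ ($E{\left(x \right)} = 18 - 3 \left(x + 770\right) = 18 - 3 \left(770 + x\right) = 18 - \left(2310 + 3 x\right) = -2292 - 3 x$)
$t = \frac{477}{295}$ ($t = - \frac{954}{-590} = \left(-954\right) \left(- \frac{1}{590}\right) = \frac{477}{295} \approx 1.6169$)
$Q{\left(X \right)} = - \frac{1}{84} + \frac{295 X}{477}$ ($Q{\left(X \right)} = \frac{X}{\frac{477}{295}} + \frac{11}{-924} = X \frac{295}{477} + 11 \left(- \frac{1}{924}\right) = \frac{295 X}{477} - \frac{1}{84} = - \frac{1}{84} + \frac{295 X}{477}$)
$\left(1122924 + Q{\left(-1374 \right)}\right) \left(E{\left(-910 \right)} + p\right) = \left(1122924 + \left(- \frac{1}{84} + \frac{295}{477} \left(-1374\right)\right)\right) \left(\left(-2292 - -2730\right) + 3241924\right) = \left(1122924 - \frac{3783133}{4452}\right) \left(\left(-2292 + 2730\right) + 3241924\right) = \left(1122924 - \frac{3783133}{4452}\right) \left(438 + 3241924\right) = \frac{4995474515}{4452} \cdot 3242362 = \frac{8098568369702215}{2226}$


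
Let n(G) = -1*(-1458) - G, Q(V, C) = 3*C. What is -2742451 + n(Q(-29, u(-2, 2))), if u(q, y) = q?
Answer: -2740987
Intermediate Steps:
n(G) = 1458 - G
-2742451 + n(Q(-29, u(-2, 2))) = -2742451 + (1458 - 3*(-2)) = -2742451 + (1458 - 1*(-6)) = -2742451 + (1458 + 6) = -2742451 + 1464 = -2740987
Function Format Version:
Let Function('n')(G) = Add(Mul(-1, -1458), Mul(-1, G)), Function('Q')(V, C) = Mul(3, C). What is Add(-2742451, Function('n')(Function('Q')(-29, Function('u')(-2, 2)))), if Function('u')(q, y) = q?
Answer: -2740987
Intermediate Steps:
Function('n')(G) = Add(1458, Mul(-1, G))
Add(-2742451, Function('n')(Function('Q')(-29, Function('u')(-2, 2)))) = Add(-2742451, Add(1458, Mul(-1, Mul(3, -2)))) = Add(-2742451, Add(1458, Mul(-1, -6))) = Add(-2742451, Add(1458, 6)) = Add(-2742451, 1464) = -2740987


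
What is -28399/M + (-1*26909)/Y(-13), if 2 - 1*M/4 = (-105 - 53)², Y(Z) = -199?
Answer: 384637319/2838536 ≈ 135.51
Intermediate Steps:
M = -99848 (M = 8 - 4*(-105 - 53)² = 8 - 4*(-158)² = 8 - 4*24964 = 8 - 99856 = -99848)
-28399/M + (-1*26909)/Y(-13) = -28399/(-99848) - 1*26909/(-199) = -28399*(-1/99848) - 26909*(-1/199) = 4057/14264 + 26909/199 = 384637319/2838536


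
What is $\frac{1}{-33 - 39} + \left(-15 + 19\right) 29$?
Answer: $\frac{8351}{72} \approx 115.99$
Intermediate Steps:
$\frac{1}{-33 - 39} + \left(-15 + 19\right) 29 = \frac{1}{-72} + 4 \cdot 29 = - \frac{1}{72} + 116 = \frac{8351}{72}$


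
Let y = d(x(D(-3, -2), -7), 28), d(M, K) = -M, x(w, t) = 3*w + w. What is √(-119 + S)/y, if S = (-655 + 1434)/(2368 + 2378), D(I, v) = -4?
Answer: I*√2676720270/75936 ≈ 0.68132*I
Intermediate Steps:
x(w, t) = 4*w
S = 779/4746 ≈ 0.16414
y = 16 (y = -4*(-4) = -1*(-16) = 16)
√(-119 + S)/y = √(-119 + 779/4746)/16 = √(-563995/4746)*(1/16) = (I*√2676720270/4746)*(1/16) = I*√2676720270/75936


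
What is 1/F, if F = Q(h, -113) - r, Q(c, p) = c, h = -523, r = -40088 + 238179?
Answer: -1/198614 ≈ -5.0349e-6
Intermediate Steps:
r = 198091
F = -198614 (F = -523 - 1*198091 = -523 - 198091 = -198614)
1/F = 1/(-198614) = -1/198614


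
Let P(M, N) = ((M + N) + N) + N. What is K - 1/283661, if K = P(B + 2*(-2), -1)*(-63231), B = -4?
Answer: 197297855600/283661 ≈ 6.9554e+5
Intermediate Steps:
P(M, N) = M + 3*N (P(M, N) = (M + 2*N) + N = M + 3*N)
K = 695541 (K = ((-4 + 2*(-2)) + 3*(-1))*(-63231) = ((-4 - 4) - 3)*(-63231) = (-8 - 3)*(-63231) = -11*(-63231) = 695541)
K - 1/283661 = 695541 - 1/283661 = 197297855600/283661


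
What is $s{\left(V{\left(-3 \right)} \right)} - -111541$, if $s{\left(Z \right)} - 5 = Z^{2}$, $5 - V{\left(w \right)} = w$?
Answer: $111610$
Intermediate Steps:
$V{\left(w \right)} = 5 - w$
$s{\left(Z \right)} = 5 + Z^{2}$
$s{\left(V{\left(-3 \right)} \right)} - -111541 = \left(5 + \left(5 - -3\right)^{2}\right) - -111541 = \left(5 + \left(5 + 3\right)^{2}\right) + 111541 = \left(5 + 8^{2}\right) + 111541 = \left(5 + 64\right) + 111541 = 69 + 111541 = 111610$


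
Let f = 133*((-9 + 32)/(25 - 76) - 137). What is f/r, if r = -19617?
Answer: 932330/1000467 ≈ 0.93189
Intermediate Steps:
f = -932330/51 (f = 133*(23/(-51) - 137) = 133*(23*(-1/51) - 137) = 133*(-23/51 - 137) = 133*(-7010/51) = -932330/51 ≈ -18281.)
f/r = -932330/51/(-19617) = -932330/51*(-1/19617) = 932330/1000467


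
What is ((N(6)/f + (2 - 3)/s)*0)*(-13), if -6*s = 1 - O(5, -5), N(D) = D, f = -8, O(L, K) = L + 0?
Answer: 0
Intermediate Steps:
O(L, K) = L
s = ⅔ (s = -(1 - 1*5)/6 = -(1 - 5)/6 = -⅙*(-4) = ⅔ ≈ 0.66667)
((N(6)/f + (2 - 3)/s)*0)*(-13) = ((6/(-8) + (2 - 3)/(⅔))*0)*(-13) = ((6*(-⅛) - 1*3/2)*0)*(-13) = ((-¾ - 3/2)*0)*(-13) = -9/4*0*(-13) = 0*(-13) = 0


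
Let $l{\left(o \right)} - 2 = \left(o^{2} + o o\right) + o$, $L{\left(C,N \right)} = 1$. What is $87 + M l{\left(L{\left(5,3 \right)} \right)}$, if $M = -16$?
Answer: $7$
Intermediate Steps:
$l{\left(o \right)} = 2 + o + 2 o^{2}$ ($l{\left(o \right)} = 2 + \left(\left(o^{2} + o o\right) + o\right) = 2 + \left(\left(o^{2} + o^{2}\right) + o\right) = 2 + \left(2 o^{2} + o\right) = 2 + \left(o + 2 o^{2}\right) = 2 + o + 2 o^{2}$)
$87 + M l{\left(L{\left(5,3 \right)} \right)} = 87 - 16 \left(2 + 1 + 2 \cdot 1^{2}\right) = 87 - 16 \left(2 + 1 + 2 \cdot 1\right) = 87 - 16 \left(2 + 1 + 2\right) = 87 - 80 = 7$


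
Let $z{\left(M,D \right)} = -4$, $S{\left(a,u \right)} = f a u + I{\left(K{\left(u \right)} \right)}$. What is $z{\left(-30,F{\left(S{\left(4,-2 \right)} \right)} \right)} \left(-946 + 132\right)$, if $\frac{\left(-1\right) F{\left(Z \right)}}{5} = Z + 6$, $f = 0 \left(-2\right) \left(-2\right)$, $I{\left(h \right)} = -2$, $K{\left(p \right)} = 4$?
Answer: $3256$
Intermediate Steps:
$f = 0$ ($f = 0 \left(-2\right) = 0$)
$S{\left(a,u \right)} = -2$ ($S{\left(a,u \right)} = 0 a u - 2 = 0 u - 2 = 0 - 2 = -2$)
$F{\left(Z \right)} = -30 - 5 Z$ ($F{\left(Z \right)} = - 5 \left(Z + 6\right) = - 5 \left(6 + Z\right) = -30 - 5 Z$)
$z{\left(-30,F{\left(S{\left(4,-2 \right)} \right)} \right)} \left(-946 + 132\right) = - 4 \left(-946 + 132\right) = \left(-4\right) \left(-814\right) = 3256$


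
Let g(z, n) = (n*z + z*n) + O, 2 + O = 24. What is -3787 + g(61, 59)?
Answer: 3433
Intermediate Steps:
O = 22 (O = -2 + 24 = 22)
g(z, n) = 22 + 2*n*z (g(z, n) = (n*z + z*n) + 22 = (n*z + n*z) + 22 = 2*n*z + 22 = 22 + 2*n*z)
-3787 + g(61, 59) = -3787 + (22 + 2*59*61) = -3787 + (22 + 7198) = -3787 + 7220 = 3433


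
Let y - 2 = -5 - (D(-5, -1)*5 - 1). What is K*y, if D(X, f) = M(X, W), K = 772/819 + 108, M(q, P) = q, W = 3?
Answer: 2052152/819 ≈ 2505.7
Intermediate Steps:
K = 89224/819 (K = 772*(1/819) + 108 = 772/819 + 108 = 89224/819 ≈ 108.94)
D(X, f) = X
y = 23 (y = 2 + (-5 - (-5*5 - 1)) = 2 + (-5 - (-25 - 1)) = 2 + (-5 - 1*(-26)) = 2 + (-5 + 26) = 2 + 21 = 23)
K*y = (89224/819)*23 = 2052152/819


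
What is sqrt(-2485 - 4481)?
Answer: 9*I*sqrt(86) ≈ 83.463*I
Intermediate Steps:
sqrt(-2485 - 4481) = sqrt(-6966) = 9*I*sqrt(86)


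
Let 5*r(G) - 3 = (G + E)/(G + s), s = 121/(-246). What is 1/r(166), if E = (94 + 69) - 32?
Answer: 203575/195207 ≈ 1.0429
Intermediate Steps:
s = -121/246 (s = 121*(-1/246) = -121/246 ≈ -0.49187)
E = 131 (E = 163 - 32 = 131)
r(G) = 3/5 + (131 + G)/(5*(-121/246 + G)) (r(G) = 3/5 + ((G + 131)/(G - 121/246))/5 = 3/5 + ((131 + G)/(-121/246 + G))/5 = 3/5 + (131 + G)/(5*(-121/246 + G)))
1/r(166) = 1/(3*(10621 + 328*166)/(5*(-121 + 246*166))) = 1/(3*(10621 + 54448)/(5*(-121 + 40836))) = 1/((3/5)*65069/40715) = 1/((3/5)*(1/40715)*65069) = 1/(195207/203575) = 203575/195207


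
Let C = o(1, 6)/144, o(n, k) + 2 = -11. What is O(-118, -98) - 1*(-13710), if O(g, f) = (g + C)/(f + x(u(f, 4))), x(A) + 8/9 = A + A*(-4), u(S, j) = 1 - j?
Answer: 177479245/12944 ≈ 13711.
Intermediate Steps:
x(A) = -8/9 - 3*A (x(A) = -8/9 + (A + A*(-4)) = -8/9 + (A - 4*A) = -8/9 - 3*A)
o(n, k) = -13 (o(n, k) = -2 - 11 = -13)
C = -13/144 ≈ -0.090278
O(g, f) = (-13/144 + g)/(73/9 + f) (O(g, f) = (g - 13/144)/(f + (-8/9 - 3*(1 - 1*4))) = (-13/144 + g)/(f + (-8/9 - 3*(1 - 4))) = (-13/144 + g)/(f + (-8/9 - 3*(-3))) = (-13/144 + g)/(f + (-8/9 + 9)) = (-13/144 + g)/(f + 73/9) = (-13/144 + g)/(73/9 + f))
O(-118, -98) - 1*(-13710) = (-13 + 144*(-118))/(16*(73 + 9*(-98))) - 1*(-13710) = (-13 - 16992)/(16*(73 - 882)) + 13710 = (1/16)*(-17005)/(-809) + 13710 = (1/16)*(-1/809)*(-17005) + 13710 = 17005/12944 + 13710 = 177479245/12944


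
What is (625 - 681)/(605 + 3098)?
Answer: -8/529 ≈ -0.015123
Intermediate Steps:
(625 - 681)/(605 + 3098) = -56/3703 = -56*1/3703 = -8/529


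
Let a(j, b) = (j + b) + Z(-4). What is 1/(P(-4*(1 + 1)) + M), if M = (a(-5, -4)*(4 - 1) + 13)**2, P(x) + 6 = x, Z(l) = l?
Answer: 1/662 ≈ 0.0015106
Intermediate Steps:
P(x) = -6 + x
a(j, b) = -4 + b + j (a(j, b) = (j + b) - 4 = (b + j) - 4 = -4 + b + j)
M = 676 (M = ((-4 - 4 - 5)*(4 - 1) + 13)**2 = (-13*3 + 13)**2 = (-39 + 13)**2 = (-26)**2 = 676)
1/(P(-4*(1 + 1)) + M) = 1/((-6 - 4*(1 + 1)) + 676) = 1/((-6 - 4*2) + 676) = 1/((-6 - 8) + 676) = 1/(-14 + 676) = 1/662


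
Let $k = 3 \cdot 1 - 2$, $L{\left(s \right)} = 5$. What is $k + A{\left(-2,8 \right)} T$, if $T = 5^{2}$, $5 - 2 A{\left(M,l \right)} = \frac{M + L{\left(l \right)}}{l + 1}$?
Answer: $\frac{178}{3} \approx 59.333$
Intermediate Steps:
$A{\left(M,l \right)} = \frac{5}{2} - \frac{5 + M}{2 \left(1 + l\right)}$ ($A{\left(M,l \right)} = \frac{5}{2} - \frac{\left(M + 5\right) \frac{1}{l + 1}}{2} = \frac{5}{2} - \frac{\left(5 + M\right) \frac{1}{1 + l}}{2} = \frac{5}{2} - \frac{\frac{1}{1 + l} \left(5 + M\right)}{2} = \frac{5}{2} - \frac{5 + M}{2 \left(1 + l\right)}$)
$T = 25$
$k = 1$ ($k = 3 - 2 = 1$)
$k + A{\left(-2,8 \right)} T = 1 + \frac{\left(-1\right) \left(-2\right) + 5 \cdot 8}{2 \left(1 + 8\right)} 25 = 1 + \frac{2 + 40}{2 \cdot 9} \cdot 25 = 1 + \frac{1}{2} \cdot \frac{1}{9} \cdot 42 \cdot 25 = 1 + \frac{7}{3} \cdot 25 = 1 + \frac{175}{3} = \frac{178}{3}$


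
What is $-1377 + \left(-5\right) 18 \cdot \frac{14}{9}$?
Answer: $-1517$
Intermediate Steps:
$-1377 + \left(-5\right) 18 \cdot \frac{14}{9} = -1377 - 90 \cdot 14 \cdot \frac{1}{9} = -1377 - 140 = -1517$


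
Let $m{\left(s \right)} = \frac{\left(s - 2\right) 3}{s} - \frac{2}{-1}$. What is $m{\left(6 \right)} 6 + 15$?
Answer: $39$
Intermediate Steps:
$m{\left(s \right)} = 2 + \frac{-6 + 3 s}{s}$ ($m{\left(s \right)} = \frac{\left(-2 + s\right) 3}{s} - -2 = \frac{-6 + 3 s}{s} + 2 = 2 + \frac{-6 + 3 s}{s}$)
$m{\left(6 \right)} 6 + 15 = \left(5 - \frac{6}{6}\right) 6 + 15 = \left(5 - 1\right) 6 + 15 = 4 \cdot 6 + 15 = 24 + 15 = 39$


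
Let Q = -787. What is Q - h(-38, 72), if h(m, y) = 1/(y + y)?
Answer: -113329/144 ≈ -787.01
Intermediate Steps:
h(m, y) = 1/(2*y)
Q - h(-38, 72) = -787 - 1/(2*72) = -787 - 1*1/144 = -787 - 1/144 = -113329/144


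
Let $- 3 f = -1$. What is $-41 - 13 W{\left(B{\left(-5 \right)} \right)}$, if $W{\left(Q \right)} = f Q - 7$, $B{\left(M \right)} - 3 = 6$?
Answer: $11$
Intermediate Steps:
$f = \frac{1}{3}$ ($f = \left(- \frac{1}{3}\right) \left(-1\right) = \frac{1}{3} \approx 0.33333$)
$B{\left(M \right)} = 9$ ($B{\left(M \right)} = 3 + 6 = 9$)
$W{\left(Q \right)} = -7 + \frac{Q}{3}$ ($W{\left(Q \right)} = \frac{Q}{3} - 7 = -7 + \frac{Q}{3}$)
$-41 - 13 W{\left(B{\left(-5 \right)} \right)} = -41 - 13 \left(-7 + \frac{1}{3} \cdot 9\right) = -41 - 13 \left(-7 + 3\right) = -41 - -52 = -41 + 52 = 11$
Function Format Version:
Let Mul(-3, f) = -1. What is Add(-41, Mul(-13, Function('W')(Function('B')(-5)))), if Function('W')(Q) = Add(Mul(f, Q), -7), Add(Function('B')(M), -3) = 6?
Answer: 11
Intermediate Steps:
f = Rational(1, 3) (f = Mul(Rational(-1, 3), -1) = Rational(1, 3) ≈ 0.33333)
Function('B')(M) = 9 (Function('B')(M) = Add(3, 6) = 9)
Function('W')(Q) = Add(-7, Mul(Rational(1, 3), Q)) (Function('W')(Q) = Add(Mul(Rational(1, 3), Q), -7) = Add(-7, Mul(Rational(1, 3), Q)))
Add(-41, Mul(-13, Function('W')(Function('B')(-5)))) = Add(-41, Mul(-13, Add(-7, Mul(Rational(1, 3), 9)))) = Add(-41, Mul(-13, Add(-7, 3))) = Add(-41, Mul(-13, -4)) = Add(-41, 52) = 11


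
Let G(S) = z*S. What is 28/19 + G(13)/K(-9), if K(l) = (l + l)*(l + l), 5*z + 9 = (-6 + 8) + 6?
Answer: 45113/30780 ≈ 1.4657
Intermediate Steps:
z = -⅕ (z = -9/5 + ((-6 + 8) + 6)/5 = -9/5 + (2 + 6)/5 = -9/5 + (⅕)*8 = -9/5 + 8/5 = -⅕ ≈ -0.20000)
G(S) = -S/5
K(l) = 4*l² (K(l) = (2*l)*(2*l) = 4*l²)
28/19 + G(13)/K(-9) = 28/19 + (-⅕*13)/((4*(-9)²)) = 28*(1/19) - 13/(5*(4*81)) = 28/19 - 13/5/324 = 28/19 - 13/5*1/324 = 28/19 - 13/1620 = 45113/30780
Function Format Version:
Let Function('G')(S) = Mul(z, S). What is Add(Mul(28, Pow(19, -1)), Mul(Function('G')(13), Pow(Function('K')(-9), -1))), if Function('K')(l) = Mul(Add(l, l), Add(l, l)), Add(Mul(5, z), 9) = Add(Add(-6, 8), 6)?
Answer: Rational(45113, 30780) ≈ 1.4657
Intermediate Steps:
z = Rational(-1, 5) (z = Add(Rational(-9, 5), Mul(Rational(1, 5), Add(Add(-6, 8), 6))) = Add(Rational(-9, 5), Mul(Rational(1, 5), Add(2, 6))) = Add(Rational(-9, 5), Mul(Rational(1, 5), 8)) = Add(Rational(-9, 5), Rational(8, 5)) = Rational(-1, 5) ≈ -0.20000)
Function('G')(S) = Mul(Rational(-1, 5), S)
Function('K')(l) = Mul(4, Pow(l, 2)) (Function('K')(l) = Mul(Mul(2, l), Mul(2, l)) = Mul(4, Pow(l, 2)))
Add(Mul(28, Pow(19, -1)), Mul(Function('G')(13), Pow(Function('K')(-9), -1))) = Add(Mul(28, Pow(19, -1)), Mul(Mul(Rational(-1, 5), 13), Pow(Mul(4, Pow(-9, 2)), -1))) = Add(Mul(28, Rational(1, 19)), Mul(Rational(-13, 5), Pow(Mul(4, 81), -1))) = Add(Rational(28, 19), Mul(Rational(-13, 5), Pow(324, -1))) = Add(Rational(28, 19), Mul(Rational(-13, 5), Rational(1, 324))) = Add(Rational(28, 19), Rational(-13, 1620)) = Rational(45113, 30780)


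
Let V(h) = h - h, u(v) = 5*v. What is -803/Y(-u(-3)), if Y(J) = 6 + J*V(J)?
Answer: -803/6 ≈ -133.83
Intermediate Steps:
V(h) = 0
Y(J) = 6 (Y(J) = 6 + J*0 = 6 + 0 = 6)
-803/Y(-u(-3)) = -803/6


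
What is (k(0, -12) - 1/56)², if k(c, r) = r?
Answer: 452929/3136 ≈ 144.43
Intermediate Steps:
(k(0, -12) - 1/56)² = (-12 - 1/56)² = (-673/56)² = 452929/3136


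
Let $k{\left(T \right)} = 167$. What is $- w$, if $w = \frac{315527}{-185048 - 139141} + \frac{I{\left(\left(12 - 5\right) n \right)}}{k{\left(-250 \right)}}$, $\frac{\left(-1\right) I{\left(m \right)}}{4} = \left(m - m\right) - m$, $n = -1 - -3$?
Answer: $\frac{34538425}{54139563} \approx 0.63795$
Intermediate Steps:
$n = 2$ ($n = -1 + 3 = 2$)
$I{\left(m \right)} = 4 m$ ($I{\left(m \right)} = - 4 \left(\left(m - m\right) - m\right) = - 4 \left(0 - m\right) = - 4 \left(- m\right) = 4 m$)
$w = - \frac{34538425}{54139563}$ ($w = \frac{315527}{-185048 - 139141} + \frac{4 \left(12 - 5\right) 2}{167} = \frac{315527}{-185048 - 139141} + 4 \cdot 7 \cdot 2 \cdot \frac{1}{167} = \frac{315527}{-324189} + 4 \cdot 14 \cdot \frac{1}{167} = 315527 \left(- \frac{1}{324189}\right) + 56 \cdot \frac{1}{167} = - \frac{315527}{324189} + \frac{56}{167} = - \frac{34538425}{54139563} \approx -0.63795$)
$- w = \left(-1\right) \left(- \frac{34538425}{54139563}\right) = \frac{34538425}{54139563}$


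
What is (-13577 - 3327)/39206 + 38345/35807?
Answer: 449036271/701924621 ≈ 0.63972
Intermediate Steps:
(-13577 - 3327)/39206 + 38345/35807 = -16904*1/39206 + 38345*(1/35807) = -8452/19603 + 38345/35807 = 449036271/701924621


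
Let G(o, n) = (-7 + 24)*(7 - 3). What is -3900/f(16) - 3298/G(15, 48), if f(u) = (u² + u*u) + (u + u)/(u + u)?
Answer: -19187/342 ≈ -56.102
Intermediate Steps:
f(u) = 1 + 2*u² (f(u) = (u² + u²) + (2*u)/((2*u)) = 2*u² + (2*u)*(1/(2*u)) = 2*u² + 1 = 1 + 2*u²)
G(o, n) = 68 (G(o, n) = 17*4 = 68)
-3900/f(16) - 3298/G(15, 48) = -3900/(1 + 2*16²) - 3298/68 = -3900/(1 + 2*256) - 3298*1/68 = -3900/(1 + 512) - 97/2 = -3900/513 - 97/2 = -3900*1/513 - 97/2 = -1300/171 - 97/2 = -19187/342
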